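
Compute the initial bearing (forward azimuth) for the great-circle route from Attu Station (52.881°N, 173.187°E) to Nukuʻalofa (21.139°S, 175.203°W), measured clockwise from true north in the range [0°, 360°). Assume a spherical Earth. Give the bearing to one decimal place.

Δλ = -175.203 − 173.187 = -348.390°; wrapped into (−180°, 180°]: 11.610°.
θ = atan2( sin Δλ · cos φ₂ , cos φ₁ · sin φ₂ − sin φ₁ · cos φ₂ · cos Δλ )
  = atan2(0.18771, -0.94614) = 168.779° → normalised to [0°, 360°): 168.779°.

168.8°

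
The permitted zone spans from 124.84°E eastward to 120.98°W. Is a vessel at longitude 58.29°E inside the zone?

No

Band width going east from +124.84° to -120.98°: ((-120.98 − 124.84) mod 360) = 114.18°.
Offset of +58.29° east of the west edge: ((58.29 − 124.84) mod 360) = 293.45°.
293.45° > 114.18° ⇒ outside.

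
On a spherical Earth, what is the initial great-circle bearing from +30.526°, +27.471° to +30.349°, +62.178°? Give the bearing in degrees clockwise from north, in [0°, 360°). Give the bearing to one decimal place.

81.3°

Δλ = 62.178 − 27.471 = 34.707°.
θ = atan2( sin Δλ · cos φ₂ , cos φ₁ · sin φ₂ − sin φ₁ · cos φ₂ · cos Δλ )
  = atan2(0.49135, 0.07490) = 81.333° → normalised to [0°, 360°): 81.333°.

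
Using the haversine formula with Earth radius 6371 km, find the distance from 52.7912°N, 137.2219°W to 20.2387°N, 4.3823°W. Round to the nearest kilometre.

10712 km

Δλ = -4.3823 − -137.2219 = 132.8396°.
Δφ = 20.2387 − 52.7912 = -32.5525°.
a = sin²(Δφ/2) + cos φ₁ · cos φ₂ · sin²(Δλ/2) = 0.555140.
c = 2·atan2(√a, √(1−a)) = 1.68130 rad → d = 6371·c ≈ 10711.57 km.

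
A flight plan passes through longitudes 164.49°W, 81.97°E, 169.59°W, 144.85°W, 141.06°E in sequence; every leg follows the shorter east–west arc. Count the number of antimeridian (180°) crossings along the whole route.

Leg 1: -164.49° → +81.97°, shortest Δλ = -113.54° (west) — crosses 180°.
Leg 2: +81.97° → -169.59°, shortest Δλ = 108.44° (east) — crosses 180°.
Leg 3: -169.59° → -144.85°, shortest Δλ = 24.74° (east) — does not cross 180°.
Leg 4: -144.85° → +141.06°, shortest Δλ = -74.09° (west) — crosses 180°.
Total crossings: 3.

3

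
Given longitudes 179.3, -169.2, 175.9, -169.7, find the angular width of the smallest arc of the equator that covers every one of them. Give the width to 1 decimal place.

Sort the longitudes: -169.7°, -169.2°, +175.9°, +179.3°.
Eastward gaps between consecutive values (wrapping around): 0.5°, 345.1°, 3.4°, 11.0°.
Largest gap = 345.1° ⇒ minimal covering band is its complement: 360° − 345.1° = 14.9°.
Band runs from +175.9° eastward to -169.2°, crossing the antimeridian.

14.9°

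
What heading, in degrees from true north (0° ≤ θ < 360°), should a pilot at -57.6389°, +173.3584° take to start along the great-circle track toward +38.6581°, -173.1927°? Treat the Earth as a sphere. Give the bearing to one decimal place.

10.5°

Δλ = -173.1927 − 173.3584 = -346.5511°; wrapped into (−180°, 180°]: 13.4489°.
θ = atan2( sin Δλ · cos φ₂ , cos φ₁ · sin φ₂ − sin φ₁ · cos φ₂ · cos Δλ )
  = atan2(0.18162, 0.97588) = 10.543° → normalised to [0°, 360°): 10.543°.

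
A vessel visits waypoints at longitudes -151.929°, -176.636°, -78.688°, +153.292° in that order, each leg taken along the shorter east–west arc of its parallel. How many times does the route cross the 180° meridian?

Leg 1: -151.929° → -176.636°, shortest Δλ = -24.707° (west) — does not cross 180°.
Leg 2: -176.636° → -78.688°, shortest Δλ = 97.948° (east) — does not cross 180°.
Leg 3: -78.688° → +153.292°, shortest Δλ = -128.02° (west) — crosses 180°.
Total crossings: 1.

1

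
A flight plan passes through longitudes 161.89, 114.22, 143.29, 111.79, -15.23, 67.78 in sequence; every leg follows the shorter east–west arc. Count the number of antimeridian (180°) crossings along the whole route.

Leg 1: +161.89° → +114.22°, shortest Δλ = -47.67° (west) — does not cross 180°.
Leg 2: +114.22° → +143.29°, shortest Δλ = 29.07° (east) — does not cross 180°.
Leg 3: +143.29° → +111.79°, shortest Δλ = -31.5° (west) — does not cross 180°.
Leg 4: +111.79° → -15.23°, shortest Δλ = -127.02° (west) — does not cross 180°.
Leg 5: -15.23° → +67.78°, shortest Δλ = 83.01° (east) — does not cross 180°.
Total crossings: 0.

0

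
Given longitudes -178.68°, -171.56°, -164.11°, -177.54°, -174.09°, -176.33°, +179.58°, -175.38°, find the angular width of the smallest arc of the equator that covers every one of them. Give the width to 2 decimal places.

Sort the longitudes: -178.68°, -177.54°, -176.33°, -175.38°, -174.09°, -171.56°, -164.11°, +179.58°.
Eastward gaps between consecutive values (wrapping around): 1.14°, 1.21°, 0.95°, 1.29°, 2.53°, 7.45°, 343.69°, 1.74°.
Largest gap = 343.69° ⇒ minimal covering band is its complement: 360° − 343.69° = 16.31°.
Band runs from +179.58° eastward to -164.11°, crossing the antimeridian.

16.31°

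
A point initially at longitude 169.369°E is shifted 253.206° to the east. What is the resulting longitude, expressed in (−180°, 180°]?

62.575°E

Start at +169.369°; shift +253.206° → +422.575°.
+422.575° lies outside (−180°, 180°]; subtract 360° → +62.575°.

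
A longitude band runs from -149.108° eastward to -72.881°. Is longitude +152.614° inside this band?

Band width going east from -149.108° to -72.881°: ((-72.881 − -149.108) mod 360) = 76.227°.
Offset of +152.614° east of the west edge: ((152.614 − -149.108) mod 360) = 301.722°.
301.722° > 76.227° ⇒ outside.

No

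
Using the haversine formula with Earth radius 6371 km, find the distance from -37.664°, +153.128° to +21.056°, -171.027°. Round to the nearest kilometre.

Δλ = -171.027 − 153.128 = -324.155°; wrapped into (−180°, 180°]: 35.845°.
Δφ = 21.056 − -37.664 = 58.720°.
a = sin²(Δφ/2) + cos φ₁ · cos φ₂ · sin²(Δλ/2) = 0.310348.
c = 2·atan2(√a, √(1−a)) = 1.18175 rad → d = 6371·c ≈ 7528.94 km.

7529 km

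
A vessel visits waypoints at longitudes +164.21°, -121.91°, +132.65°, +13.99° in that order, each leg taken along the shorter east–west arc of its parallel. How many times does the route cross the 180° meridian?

Leg 1: +164.21° → -121.91°, shortest Δλ = 73.88° (east) — crosses 180°.
Leg 2: -121.91° → +132.65°, shortest Δλ = -105.44° (west) — crosses 180°.
Leg 3: +132.65° → +13.99°, shortest Δλ = -118.66° (west) — does not cross 180°.
Total crossings: 2.

2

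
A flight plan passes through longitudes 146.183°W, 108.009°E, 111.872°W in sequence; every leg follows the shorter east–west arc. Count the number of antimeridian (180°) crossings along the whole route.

2

Leg 1: -146.183° → +108.009°, shortest Δλ = -105.808° (west) — crosses 180°.
Leg 2: +108.009° → -111.872°, shortest Δλ = 140.119° (east) — crosses 180°.
Total crossings: 2.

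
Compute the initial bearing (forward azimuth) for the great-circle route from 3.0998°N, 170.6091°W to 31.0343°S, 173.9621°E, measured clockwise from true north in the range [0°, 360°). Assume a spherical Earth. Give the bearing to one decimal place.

202.2°

Δλ = 173.9621 − -170.6091 = 344.5712°; wrapped into (−180°, 180°]: -15.4288°.
θ = atan2( sin Δλ · cos φ₂ , cos φ₁ · sin φ₂ − sin φ₁ · cos φ₂ · cos Δλ )
  = atan2(-0.22796, -0.55946) = -157.831° → normalised to [0°, 360°): 202.169°.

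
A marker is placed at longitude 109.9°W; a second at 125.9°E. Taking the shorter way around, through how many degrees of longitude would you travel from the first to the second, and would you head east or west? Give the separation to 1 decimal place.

Raw difference: 125.9 − -109.9 = 235.8°.
Normalise into (−180°, 180°]: 235.8° − 360° = -124.2°.
Negative ⇒ the second point lies to the west; separation 124.2°.

124.2° west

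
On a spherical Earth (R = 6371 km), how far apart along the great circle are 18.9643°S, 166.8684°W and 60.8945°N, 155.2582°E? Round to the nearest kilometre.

Δλ = 155.2582 − -166.8684 = 322.1266°; wrapped into (−180°, 180°]: -37.8734°.
Δφ = 60.8945 − -18.9643 = 79.8588°.
a = sin²(Δφ/2) + cos φ₁ · cos φ₂ · sin²(Δλ/2) = 0.460410.
c = 2·atan2(√a, √(1−a)) = 1.49153 rad → d = 6371·c ≈ 9502.55 km.

9503 km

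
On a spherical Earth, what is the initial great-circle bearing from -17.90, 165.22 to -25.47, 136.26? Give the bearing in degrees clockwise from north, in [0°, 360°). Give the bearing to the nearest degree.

249°

Δλ = 136.26 − 165.22 = -28.96°.
θ = atan2( sin Δλ · cos φ₂ , cos φ₁ · sin φ₂ − sin φ₁ · cos φ₂ · cos Δλ )
  = atan2(-0.43714, -0.16643) = -110.844° → normalised to [0°, 360°): 249.156°.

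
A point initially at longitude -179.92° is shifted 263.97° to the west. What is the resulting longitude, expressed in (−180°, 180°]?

-83.89°

Start at -179.92°; shift −263.97° → -443.89°.
-443.89° lies outside (−180°, 180°]; add 360° → -83.89°.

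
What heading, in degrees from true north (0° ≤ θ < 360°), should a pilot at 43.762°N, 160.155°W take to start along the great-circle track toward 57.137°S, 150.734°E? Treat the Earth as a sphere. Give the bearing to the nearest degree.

206°

Δλ = 150.734 − -160.155 = 310.889°; wrapped into (−180°, 180°]: -49.111°.
θ = atan2( sin Δλ · cos φ₂ , cos φ₁ · sin φ₂ − sin φ₁ · cos φ₂ · cos Δλ )
  = atan2(-0.41022, -0.85233) = -154.299° → normalised to [0°, 360°): 205.701°.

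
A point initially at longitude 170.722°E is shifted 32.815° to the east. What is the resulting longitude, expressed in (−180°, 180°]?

Start at +170.722°; shift +32.815° → +203.537°.
+203.537° lies outside (−180°, 180°]; subtract 360° → -156.463°.

156.463°W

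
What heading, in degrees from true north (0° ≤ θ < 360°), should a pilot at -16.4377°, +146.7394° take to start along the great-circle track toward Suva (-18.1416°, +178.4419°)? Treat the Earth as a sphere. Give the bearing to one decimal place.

98.0°

Δλ = 178.4419 − 146.7394 = 31.7025°.
θ = atan2( sin Δλ · cos φ₂ , cos φ₁ · sin φ₂ − sin φ₁ · cos φ₂ · cos Δλ )
  = atan2(0.49939, -0.06986) = 97.963° → normalised to [0°, 360°): 97.963°.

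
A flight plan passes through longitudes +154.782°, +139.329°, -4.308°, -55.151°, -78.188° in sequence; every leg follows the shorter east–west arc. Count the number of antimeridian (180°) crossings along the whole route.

Leg 1: +154.782° → +139.329°, shortest Δλ = -15.453° (west) — does not cross 180°.
Leg 2: +139.329° → -4.308°, shortest Δλ = -143.637° (west) — does not cross 180°.
Leg 3: -4.308° → -55.151°, shortest Δλ = -50.843° (west) — does not cross 180°.
Leg 4: -55.151° → -78.188°, shortest Δλ = -23.037° (west) — does not cross 180°.
Total crossings: 0.

0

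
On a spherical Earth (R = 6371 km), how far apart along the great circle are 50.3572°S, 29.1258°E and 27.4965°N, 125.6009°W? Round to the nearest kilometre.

Δλ = -125.6009 − 29.1258 = -154.7267°.
Δφ = 27.4965 − -50.3572 = 77.8537°.
a = sin²(Δφ/2) + cos φ₁ · cos φ₂ · sin²(Δλ/2) = 0.933641.
c = 2·atan2(√a, √(1−a)) = 2.62051 rad → d = 6371·c ≈ 16695.29 km.

16695 km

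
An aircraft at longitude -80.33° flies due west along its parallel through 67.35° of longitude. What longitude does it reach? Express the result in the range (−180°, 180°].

Start at -80.33°; shift −67.35° → -147.68°.
-147.68° already lies in (−180°, 180°].

-147.68°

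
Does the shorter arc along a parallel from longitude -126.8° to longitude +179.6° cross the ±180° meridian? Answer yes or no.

Naïve |179.6 − -126.8| = 306.4° > 180°, so the shorter arc goes the other way round — across 180°.
Signed shortest Δλ = ((179.6 − -126.8 + 180) mod 360) − 180 = -53.6°.
Going west by 53.6° from -126.8° passes through 180° before reaching +179.6°.

Yes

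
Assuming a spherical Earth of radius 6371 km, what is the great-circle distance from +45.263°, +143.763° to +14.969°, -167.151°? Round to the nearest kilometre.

5675 km

Δλ = -167.151 − 143.763 = -310.914°; wrapped into (−180°, 180°]: 49.086°.
Δφ = 14.969 − 45.263 = -30.294°.
a = sin²(Δφ/2) + cos φ₁ · cos φ₂ · sin²(Δλ/2) = 0.185596.
c = 2·atan2(√a, √(1−a)) = 0.89078 rad → d = 6371·c ≈ 5675.14 km.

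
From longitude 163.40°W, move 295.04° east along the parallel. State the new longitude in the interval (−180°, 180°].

Start at -163.40°; shift +295.04° → +131.64°.
+131.64° already lies in (−180°, 180°].

131.64°E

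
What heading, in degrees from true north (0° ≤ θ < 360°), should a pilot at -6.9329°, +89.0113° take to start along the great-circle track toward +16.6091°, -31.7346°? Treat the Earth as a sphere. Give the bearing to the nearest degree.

Δλ = -31.7346 − 89.0113 = -120.7459°.
θ = atan2( sin Δλ · cos φ₂ , cos φ₁ · sin φ₂ − sin φ₁ · cos φ₂ · cos Δλ )
  = atan2(-0.82358, 0.22462) = -74.745° → normalised to [0°, 360°): 285.255°.

285°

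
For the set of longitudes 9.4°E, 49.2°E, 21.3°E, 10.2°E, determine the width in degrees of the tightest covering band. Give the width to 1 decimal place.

39.8°

Sort the longitudes: +9.4°, +10.2°, +21.3°, +49.2°.
Eastward gaps between consecutive values (wrapping around): 0.8°, 11.1°, 27.9°, 320.2°.
Largest gap = 320.2° ⇒ minimal covering band is its complement: 360° − 320.2° = 39.8°.
Band runs from +9.4° eastward to +49.2°.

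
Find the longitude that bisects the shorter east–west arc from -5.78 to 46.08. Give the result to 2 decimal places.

+20.15°

Signed shortest Δλ from -5.78° to +46.08° is +51.86°.
Midpoint longitude = -5.78° + (+51.86°)/2 = -5.78° + 25.93° = +20.15°.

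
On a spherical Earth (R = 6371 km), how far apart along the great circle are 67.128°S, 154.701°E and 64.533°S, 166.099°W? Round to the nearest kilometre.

1777 km

Δλ = -166.099 − 154.701 = -320.800°; wrapped into (−180°, 180°]: 39.200°.
Δφ = -64.533 − -67.128 = 2.595°.
a = sin²(Δφ/2) + cos φ₁ · cos φ₂ · sin²(Δλ/2) = 0.019319.
c = 2·atan2(√a, √(1−a)) = 0.27889 rad → d = 6371·c ≈ 1776.80 km.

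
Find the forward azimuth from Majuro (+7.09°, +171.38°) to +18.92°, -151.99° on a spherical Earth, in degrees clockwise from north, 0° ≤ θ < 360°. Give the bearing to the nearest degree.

68°

Δλ = -151.99 − 171.38 = -323.37°; wrapped into (−180°, 180°]: 36.63°.
θ = atan2( sin Δλ · cos φ₂ , cos φ₁ · sin φ₂ − sin φ₁ · cos φ₂ · cos Δλ )
  = atan2(0.56441, 0.22807) = 67.997° → normalised to [0°, 360°): 67.997°.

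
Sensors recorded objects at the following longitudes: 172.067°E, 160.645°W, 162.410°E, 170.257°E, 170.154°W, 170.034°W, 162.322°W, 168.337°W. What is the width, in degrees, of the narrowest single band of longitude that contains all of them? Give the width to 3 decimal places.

36.945°

Sort the longitudes: -170.154°, -170.034°, -168.337°, -162.322°, -160.645°, +162.410°, +170.257°, +172.067°.
Eastward gaps between consecutive values (wrapping around): 0.120°, 1.697°, 6.015°, 1.677°, 323.055°, 7.847°, 1.810°, 17.779°.
Largest gap = 323.055° ⇒ minimal covering band is its complement: 360° − 323.055° = 36.945°.
Band runs from +162.410° eastward to -160.645°, crossing the antimeridian.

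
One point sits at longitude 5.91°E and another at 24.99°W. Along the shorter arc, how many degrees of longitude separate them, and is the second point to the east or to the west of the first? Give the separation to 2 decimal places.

30.90° west

Raw difference: -24.99 − 5.91 = -30.9°.
Normalise into (−180°, 180°]: -30.9° stays -30.9°.
Negative ⇒ the second point lies to the west; separation 30.90°.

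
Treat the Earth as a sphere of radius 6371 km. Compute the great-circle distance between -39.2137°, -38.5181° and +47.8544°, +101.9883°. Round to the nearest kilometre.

Δλ = 101.9883 − -38.5181 = 140.5064°.
Δφ = 47.8544 − -39.2137 = 87.0681°.
a = sin²(Δφ/2) + cos φ₁ · cos φ₂ · sin²(Δλ/2) = 0.934977.
c = 2·atan2(√a, √(1−a)) = 2.62591 rad → d = 6371·c ≈ 16729.65 km.

16730 km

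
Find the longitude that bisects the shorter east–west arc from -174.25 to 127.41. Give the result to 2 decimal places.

Signed shortest Δλ from -174.25° to +127.41° is -58.34°.
Midpoint longitude = -174.25° + (-58.34°)/2 = -174.25° − 29.17° = -203.42°.
Normalise into (−180°, 180°]: +156.58°.
(The naïve average (-174.25 + +127.41)/2 = -23.42° is on the wrong side of the globe.)

+156.58°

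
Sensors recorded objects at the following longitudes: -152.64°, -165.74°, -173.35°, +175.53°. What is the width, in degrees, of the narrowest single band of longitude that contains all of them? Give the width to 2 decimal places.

31.83°

Sort the longitudes: -173.35°, -165.74°, -152.64°, +175.53°.
Eastward gaps between consecutive values (wrapping around): 7.61°, 13.10°, 328.17°, 11.12°.
Largest gap = 328.17° ⇒ minimal covering band is its complement: 360° − 328.17° = 31.83°.
Band runs from +175.53° eastward to -152.64°, crossing the antimeridian.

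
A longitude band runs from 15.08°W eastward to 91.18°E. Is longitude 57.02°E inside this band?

Band width going east from -15.08° to +91.18°: ((91.18 − -15.08) mod 360) = 106.26°.
Offset of +57.02° east of the west edge: ((57.02 − -15.08) mod 360) = 72.10°.
72.10° ≤ 106.26° ⇒ inside.

Yes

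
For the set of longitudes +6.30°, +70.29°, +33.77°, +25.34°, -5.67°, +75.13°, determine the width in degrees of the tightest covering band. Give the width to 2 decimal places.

Sort the longitudes: -5.67°, +6.30°, +25.34°, +33.77°, +70.29°, +75.13°.
Eastward gaps between consecutive values (wrapping around): 11.97°, 19.04°, 8.43°, 36.52°, 4.84°, 279.20°.
Largest gap = 279.20° ⇒ minimal covering band is its complement: 360° − 279.20° = 80.80°.
Band runs from -5.67° eastward to +75.13°.

80.80°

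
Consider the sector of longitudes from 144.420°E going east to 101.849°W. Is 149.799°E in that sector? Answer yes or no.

Yes

Band width going east from +144.420° to -101.849°: ((-101.849 − 144.420) mod 360) = 113.731°.
Offset of +149.799° east of the west edge: ((149.799 − 144.420) mod 360) = 5.379°.
5.379° ≤ 113.731° ⇒ inside.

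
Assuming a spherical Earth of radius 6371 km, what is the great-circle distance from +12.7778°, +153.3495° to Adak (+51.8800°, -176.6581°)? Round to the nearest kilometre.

Δλ = -176.6581 − 153.3495 = -330.0076°; wrapped into (−180°, 180°]: 29.9924°.
Δφ = 51.8800 − 12.7778 = 39.1022°.
a = sin²(Δφ/2) + cos φ₁ · cos φ₂ · sin²(Δλ/2) = 0.152297.
c = 2·atan2(√a, √(1−a)) = 0.80181 rad → d = 6371·c ≈ 5108.34 km.

5108 km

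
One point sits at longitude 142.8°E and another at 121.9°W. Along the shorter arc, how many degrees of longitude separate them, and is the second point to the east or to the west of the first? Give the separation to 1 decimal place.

Raw difference: -121.9 − 142.8 = -264.7°.
Normalise into (−180°, 180°]: -264.7° + 360° = 95.3°.
Positive ⇒ the second point lies to the east; separation 95.3°.

95.3° east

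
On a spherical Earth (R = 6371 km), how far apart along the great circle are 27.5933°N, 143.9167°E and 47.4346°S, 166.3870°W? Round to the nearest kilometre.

9710 km

Δλ = -166.3870 − 143.9167 = -310.3037°; wrapped into (−180°, 180°]: 49.6963°.
Δφ = -47.4346 − 27.5933 = -75.0279°.
a = sin²(Δφ/2) + cos φ₁ · cos φ₂ · sin²(Δλ/2) = 0.476684.
c = 2·atan2(√a, √(1−a)) = 1.52415 rad → d = 6371·c ≈ 9710.35 km.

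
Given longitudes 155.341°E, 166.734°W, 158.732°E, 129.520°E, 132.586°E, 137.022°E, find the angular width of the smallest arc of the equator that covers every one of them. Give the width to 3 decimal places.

63.746°

Sort the longitudes: -166.734°, +129.520°, +132.586°, +137.022°, +155.341°, +158.732°.
Eastward gaps between consecutive values (wrapping around): 296.254°, 3.066°, 4.436°, 18.319°, 3.391°, 34.534°.
Largest gap = 296.254° ⇒ minimal covering band is its complement: 360° − 296.254° = 63.746°.
Band runs from +129.520° eastward to -166.734°, crossing the antimeridian.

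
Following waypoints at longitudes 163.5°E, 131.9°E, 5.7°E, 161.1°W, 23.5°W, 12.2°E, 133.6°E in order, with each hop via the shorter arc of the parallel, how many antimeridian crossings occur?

Leg 1: +163.5° → +131.9°, shortest Δλ = -31.6° (west) — does not cross 180°.
Leg 2: +131.9° → +5.7°, shortest Δλ = -126.2° (west) — does not cross 180°.
Leg 3: +5.7° → -161.1°, shortest Δλ = -166.8° (west) — does not cross 180°.
Leg 4: -161.1° → -23.5°, shortest Δλ = 137.6° (east) — does not cross 180°.
Leg 5: -23.5° → +12.2°, shortest Δλ = 35.7° (east) — does not cross 180°.
Leg 6: +12.2° → +133.6°, shortest Δλ = 121.4° (east) — does not cross 180°.
Total crossings: 0.

0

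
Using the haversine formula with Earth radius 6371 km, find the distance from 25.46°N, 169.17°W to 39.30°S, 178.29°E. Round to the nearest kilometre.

7318 km

Δλ = 178.29 − -169.17 = 347.46°; wrapped into (−180°, 180°]: -12.54°.
Δφ = -39.30 − 25.46 = -64.76°.
a = sin²(Δφ/2) + cos φ₁ · cos φ₂ · sin²(Δλ/2) = 0.295128.
c = 2·atan2(√a, √(1−a)) = 1.14862 rad → d = 6371·c ≈ 7317.88 km.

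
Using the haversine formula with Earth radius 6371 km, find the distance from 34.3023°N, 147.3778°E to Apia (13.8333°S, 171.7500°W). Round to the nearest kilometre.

Δλ = -171.7500 − 147.3778 = -319.1278°; wrapped into (−180°, 180°]: 40.8722°.
Δφ = -13.8333 − 34.3023 = -48.1356°.
a = sin²(Δφ/2) + cos φ₁ · cos φ₂ · sin²(Δλ/2) = 0.264105.
c = 2·atan2(√a, √(1−a)) = 1.07948 rad → d = 6371·c ≈ 6877.34 km.

6877 km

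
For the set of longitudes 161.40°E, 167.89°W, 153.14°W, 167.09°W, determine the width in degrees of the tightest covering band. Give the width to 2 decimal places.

Sort the longitudes: -167.89°, -167.09°, -153.14°, +161.40°.
Eastward gaps between consecutive values (wrapping around): 0.80°, 13.95°, 314.54°, 30.71°.
Largest gap = 314.54° ⇒ minimal covering band is its complement: 360° − 314.54° = 45.46°.
Band runs from +161.40° eastward to -153.14°, crossing the antimeridian.

45.46°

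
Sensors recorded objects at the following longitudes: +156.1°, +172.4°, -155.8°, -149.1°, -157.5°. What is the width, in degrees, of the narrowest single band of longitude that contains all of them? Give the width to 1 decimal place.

Sort the longitudes: -157.5°, -155.8°, -149.1°, +156.1°, +172.4°.
Eastward gaps between consecutive values (wrapping around): 1.7°, 6.7°, 305.2°, 16.3°, 30.1°.
Largest gap = 305.2° ⇒ minimal covering band is its complement: 360° − 305.2° = 54.8°.
Band runs from +156.1° eastward to -149.1°, crossing the antimeridian.

54.8°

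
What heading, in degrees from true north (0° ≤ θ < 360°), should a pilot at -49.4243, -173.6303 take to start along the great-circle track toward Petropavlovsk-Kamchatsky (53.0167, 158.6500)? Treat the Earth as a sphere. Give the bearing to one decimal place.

Δλ = 158.6500 − -173.6303 = 332.2803°; wrapped into (−180°, 180°]: -27.7197°.
θ = atan2( sin Δλ · cos φ₂ , cos φ₁ · sin φ₂ − sin φ₁ · cos φ₂ · cos Δλ )
  = atan2(-0.27982, 0.92408) = -16.847° → normalised to [0°, 360°): 343.153°.

343.2°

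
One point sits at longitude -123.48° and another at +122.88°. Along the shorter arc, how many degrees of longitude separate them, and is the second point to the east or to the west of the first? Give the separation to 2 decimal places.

113.64° west

Raw difference: 122.88 − -123.48 = 246.36°.
Normalise into (−180°, 180°]: 246.36° − 360° = -113.64°.
Negative ⇒ the second point lies to the west; separation 113.64°.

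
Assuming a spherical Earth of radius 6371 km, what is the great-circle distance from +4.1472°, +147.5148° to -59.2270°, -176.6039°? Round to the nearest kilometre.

Δλ = -176.6039 − 147.5148 = -324.1187°; wrapped into (−180°, 180°]: 35.8813°.
Δφ = -59.2270 − 4.1472 = -63.3742°.
a = sin²(Δφ/2) + cos φ₁ · cos φ₂ · sin²(Δλ/2) = 0.324338.
c = 2·atan2(√a, √(1−a)) = 1.21181 rad → d = 6371·c ≈ 7720.45 km.

7720 km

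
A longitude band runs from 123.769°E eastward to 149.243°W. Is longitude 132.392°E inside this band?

Yes

Band width going east from +123.769° to -149.243°: ((-149.243 − 123.769) mod 360) = 86.988°.
Offset of +132.392° east of the west edge: ((132.392 − 123.769) mod 360) = 8.623°.
8.623° ≤ 86.988° ⇒ inside.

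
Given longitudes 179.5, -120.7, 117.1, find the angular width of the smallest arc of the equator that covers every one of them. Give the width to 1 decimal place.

122.2°

Sort the longitudes: -120.7°, +117.1°, +179.5°.
Eastward gaps between consecutive values (wrapping around): 237.8°, 62.4°, 59.8°.
Largest gap = 237.8° ⇒ minimal covering band is its complement: 360° − 237.8° = 122.2°.
Band runs from +117.1° eastward to -120.7°, crossing the antimeridian.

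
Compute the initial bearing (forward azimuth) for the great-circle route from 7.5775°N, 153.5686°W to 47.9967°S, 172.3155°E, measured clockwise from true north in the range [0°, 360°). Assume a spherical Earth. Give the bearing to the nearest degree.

Δλ = 172.3155 − -153.5686 = 325.8841°; wrapped into (−180°, 180°]: -34.1159°.
θ = atan2( sin Δλ · cos φ₂ , cos φ₁ · sin φ₂ − sin φ₁ · cos φ₂ · cos Δλ )
  = atan2(-0.37532, -0.80967) = -155.130° → normalised to [0°, 360°): 204.870°.

205°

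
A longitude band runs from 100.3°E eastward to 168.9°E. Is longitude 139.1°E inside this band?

Band width going east from +100.3° to +168.9°: ((168.9 − 100.3) mod 360) = 68.6°.
Offset of +139.1° east of the west edge: ((139.1 − 100.3) mod 360) = 38.8°.
38.8° ≤ 68.6° ⇒ inside.

Yes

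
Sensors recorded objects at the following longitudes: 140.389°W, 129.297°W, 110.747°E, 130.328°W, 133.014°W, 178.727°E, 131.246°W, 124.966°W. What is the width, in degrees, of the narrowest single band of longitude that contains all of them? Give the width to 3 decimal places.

124.287°

Sort the longitudes: -140.389°, -133.014°, -131.246°, -130.328°, -129.297°, -124.966°, +110.747°, +178.727°.
Eastward gaps between consecutive values (wrapping around): 7.375°, 1.768°, 0.918°, 1.031°, 4.331°, 235.713°, 67.980°, 40.884°.
Largest gap = 235.713° ⇒ minimal covering band is its complement: 360° − 235.713° = 124.287°.
Band runs from +110.747° eastward to -124.966°, crossing the antimeridian.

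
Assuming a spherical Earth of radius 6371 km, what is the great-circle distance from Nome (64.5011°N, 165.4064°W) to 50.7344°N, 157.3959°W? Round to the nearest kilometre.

Δλ = -157.3959 − -165.4064 = 8.0105°.
Δφ = 50.7344 − 64.5011 = -13.7667°.
a = sin²(Δφ/2) + cos φ₁ · cos φ₂ · sin²(Δλ/2) = 0.015693.
c = 2·atan2(√a, √(1−a)) = 0.25120 rad → d = 6371·c ≈ 1600.41 km.

1600 km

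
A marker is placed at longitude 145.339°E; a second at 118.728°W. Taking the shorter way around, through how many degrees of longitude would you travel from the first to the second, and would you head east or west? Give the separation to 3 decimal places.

Raw difference: -118.728 − 145.339 = -264.067°.
Normalise into (−180°, 180°]: -264.067° + 360° = 95.933°.
Positive ⇒ the second point lies to the east; separation 95.933°.

95.933° east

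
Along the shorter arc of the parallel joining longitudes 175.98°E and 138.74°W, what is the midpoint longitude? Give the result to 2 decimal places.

161.38°W

Signed shortest Δλ from +175.98° to -138.74° is +45.28°.
Midpoint longitude = +175.98° + (+45.28°)/2 = +175.98° + 22.64° = +198.62°.
Normalise into (−180°, 180°]: -161.38°.
(The naïve average (+175.98 + -138.74)/2 = 18.62° is on the wrong side of the globe.)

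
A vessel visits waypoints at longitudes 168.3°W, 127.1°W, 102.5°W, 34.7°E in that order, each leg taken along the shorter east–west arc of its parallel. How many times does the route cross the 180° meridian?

Leg 1: -168.3° → -127.1°, shortest Δλ = 41.2° (east) — does not cross 180°.
Leg 2: -127.1° → -102.5°, shortest Δλ = 24.6° (east) — does not cross 180°.
Leg 3: -102.5° → +34.7°, shortest Δλ = 137.2° (east) — does not cross 180°.
Total crossings: 0.

0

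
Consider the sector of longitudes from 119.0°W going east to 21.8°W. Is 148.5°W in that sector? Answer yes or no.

No

Band width going east from -119.0° to -21.8°: ((-21.8 − -119.0) mod 360) = 97.2°.
Offset of -148.5° east of the west edge: ((-148.5 − -119.0) mod 360) = 330.5°.
330.5° > 97.2° ⇒ outside.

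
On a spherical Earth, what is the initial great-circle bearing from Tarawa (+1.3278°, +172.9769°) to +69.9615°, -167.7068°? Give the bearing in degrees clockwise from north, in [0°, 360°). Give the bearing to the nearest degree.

7°

Δλ = -167.7068 − 172.9769 = -340.6837°; wrapped into (−180°, 180°]: 19.3163°.
θ = atan2( sin Δλ · cos φ₂ , cos φ₁ · sin φ₂ − sin φ₁ · cos φ₂ · cos Δλ )
  = atan2(0.11334, 0.93172) = 6.936° → normalised to [0°, 360°): 6.936°.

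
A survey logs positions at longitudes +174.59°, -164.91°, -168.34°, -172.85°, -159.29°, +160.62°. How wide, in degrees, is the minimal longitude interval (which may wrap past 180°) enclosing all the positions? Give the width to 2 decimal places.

Sort the longitudes: -172.85°, -168.34°, -164.91°, -159.29°, +160.62°, +174.59°.
Eastward gaps between consecutive values (wrapping around): 4.51°, 3.43°, 5.62°, 319.91°, 13.97°, 12.56°.
Largest gap = 319.91° ⇒ minimal covering band is its complement: 360° − 319.91° = 40.09°.
Band runs from +160.62° eastward to -159.29°, crossing the antimeridian.

40.09°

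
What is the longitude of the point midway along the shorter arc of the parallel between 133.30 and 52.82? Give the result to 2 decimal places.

+93.06°

Signed shortest Δλ from +133.30° to +52.82° is -80.48°.
Midpoint longitude = +133.30° + (-80.48°)/2 = +133.30° − 40.24° = +93.06°.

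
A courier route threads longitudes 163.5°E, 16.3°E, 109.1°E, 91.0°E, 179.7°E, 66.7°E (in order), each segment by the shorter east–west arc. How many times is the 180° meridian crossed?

0

Leg 1: +163.5° → +16.3°, shortest Δλ = -147.2° (west) — does not cross 180°.
Leg 2: +16.3° → +109.1°, shortest Δλ = 92.8° (east) — does not cross 180°.
Leg 3: +109.1° → +91.0°, shortest Δλ = -18.1° (west) — does not cross 180°.
Leg 4: +91.0° → +179.7°, shortest Δλ = 88.7° (east) — does not cross 180°.
Leg 5: +179.7° → +66.7°, shortest Δλ = -113.0° (west) — does not cross 180°.
Total crossings: 0.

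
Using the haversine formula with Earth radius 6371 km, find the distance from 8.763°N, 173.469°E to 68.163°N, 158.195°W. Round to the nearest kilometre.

6926 km

Δλ = -158.195 − 173.469 = -331.664°; wrapped into (−180°, 180°]: 28.336°.
Δφ = 68.163 − 8.763 = 59.400°.
a = sin²(Δφ/2) + cos φ₁ · cos φ₂ · sin²(Δλ/2) = 0.267504.
c = 2·atan2(√a, √(1−a)) = 1.08717 rad → d = 6371·c ≈ 6926.36 km.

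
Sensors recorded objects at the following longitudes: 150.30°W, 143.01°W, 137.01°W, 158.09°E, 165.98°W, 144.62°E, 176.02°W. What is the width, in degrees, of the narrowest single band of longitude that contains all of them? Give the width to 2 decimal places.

Sort the longitudes: -176.02°, -165.98°, -150.30°, -143.01°, -137.01°, +144.62°, +158.09°.
Eastward gaps between consecutive values (wrapping around): 10.04°, 15.68°, 7.29°, 6.00°, 281.63°, 13.47°, 25.89°.
Largest gap = 281.63° ⇒ minimal covering band is its complement: 360° − 281.63° = 78.37°.
Band runs from +144.62° eastward to -137.01°, crossing the antimeridian.

78.37°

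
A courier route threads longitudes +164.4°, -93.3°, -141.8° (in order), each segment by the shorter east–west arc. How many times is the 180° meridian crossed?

1

Leg 1: +164.4° → -93.3°, shortest Δλ = 102.3° (east) — crosses 180°.
Leg 2: -93.3° → -141.8°, shortest Δλ = -48.5° (west) — does not cross 180°.
Total crossings: 1.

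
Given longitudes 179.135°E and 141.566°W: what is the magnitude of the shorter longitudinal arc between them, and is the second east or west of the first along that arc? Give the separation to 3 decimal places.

39.299° east

Raw difference: -141.566 − 179.135 = -320.701°.
Normalise into (−180°, 180°]: -320.701° + 360° = 39.299°.
Positive ⇒ the second point lies to the east; separation 39.299°.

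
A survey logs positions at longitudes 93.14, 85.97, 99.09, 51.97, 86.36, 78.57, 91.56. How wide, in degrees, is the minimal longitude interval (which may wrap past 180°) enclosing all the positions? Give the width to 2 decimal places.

Sort the longitudes: +51.97°, +78.57°, +85.97°, +86.36°, +91.56°, +93.14°, +99.09°.
Eastward gaps between consecutive values (wrapping around): 26.60°, 7.40°, 0.39°, 5.20°, 1.58°, 5.95°, 312.88°.
Largest gap = 312.88° ⇒ minimal covering band is its complement: 360° − 312.88° = 47.12°.
Band runs from +51.97° eastward to +99.09°.

47.12°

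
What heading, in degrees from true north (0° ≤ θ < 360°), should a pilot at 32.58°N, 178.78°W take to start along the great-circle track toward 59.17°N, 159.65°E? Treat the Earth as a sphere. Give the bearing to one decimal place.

338.0°

Δλ = 159.65 − -178.78 = 338.43°; wrapped into (−180°, 180°]: -21.57°.
θ = atan2( sin Δλ · cos φ₂ , cos φ₁ · sin φ₂ − sin φ₁ · cos φ₂ · cos Δλ )
  = atan2(-0.18841, 0.46693) = -21.975° → normalised to [0°, 360°): 338.025°.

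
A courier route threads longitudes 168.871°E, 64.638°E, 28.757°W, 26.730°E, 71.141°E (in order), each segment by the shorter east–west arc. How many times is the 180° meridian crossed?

0

Leg 1: +168.871° → +64.638°, shortest Δλ = -104.233° (west) — does not cross 180°.
Leg 2: +64.638° → -28.757°, shortest Δλ = -93.395° (west) — does not cross 180°.
Leg 3: -28.757° → +26.730°, shortest Δλ = 55.487° (east) — does not cross 180°.
Leg 4: +26.730° → +71.141°, shortest Δλ = 44.411° (east) — does not cross 180°.
Total crossings: 0.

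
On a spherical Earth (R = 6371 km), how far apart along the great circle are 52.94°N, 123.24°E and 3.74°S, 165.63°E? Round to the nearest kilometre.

Δλ = 165.63 − 123.24 = 42.39°.
Δφ = -3.74 − 52.94 = -56.68°.
a = sin²(Δφ/2) + cos φ₁ · cos φ₂ · sin²(Δλ/2) = 0.303950.
c = 2·atan2(√a, √(1−a)) = 1.16788 rad → d = 6371·c ≈ 7440.58 km.

7441 km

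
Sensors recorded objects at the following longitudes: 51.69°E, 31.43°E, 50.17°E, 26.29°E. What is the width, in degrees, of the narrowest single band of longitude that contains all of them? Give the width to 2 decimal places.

25.40°

Sort the longitudes: +26.29°, +31.43°, +50.17°, +51.69°.
Eastward gaps between consecutive values (wrapping around): 5.14°, 18.74°, 1.52°, 334.60°.
Largest gap = 334.60° ⇒ minimal covering band is its complement: 360° − 334.60° = 25.40°.
Band runs from +26.29° eastward to +51.69°.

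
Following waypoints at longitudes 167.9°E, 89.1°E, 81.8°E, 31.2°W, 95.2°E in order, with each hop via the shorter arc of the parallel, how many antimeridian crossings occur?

0

Leg 1: +167.9° → +89.1°, shortest Δλ = -78.8° (west) — does not cross 180°.
Leg 2: +89.1° → +81.8°, shortest Δλ = -7.3° (west) — does not cross 180°.
Leg 3: +81.8° → -31.2°, shortest Δλ = -113.0° (west) — does not cross 180°.
Leg 4: -31.2° → +95.2°, shortest Δλ = 126.4° (east) — does not cross 180°.
Total crossings: 0.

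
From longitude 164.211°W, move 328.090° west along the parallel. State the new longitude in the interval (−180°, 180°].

Start at -164.211°; shift −328.090° → -492.301°.
-492.301° lies outside (−180°, 180°]; add 360° → -132.301°.

132.301°W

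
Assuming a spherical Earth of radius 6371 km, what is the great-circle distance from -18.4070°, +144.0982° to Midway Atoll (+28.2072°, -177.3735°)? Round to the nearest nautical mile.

3583 nmi

Δλ = -177.3735 − 144.0982 = -321.4717°; wrapped into (−180°, 180°]: 38.5283°.
Δφ = 28.2072 − -18.4070 = 46.6142°.
a = sin²(Δφ/2) + cos φ₁ · cos φ₂ · sin²(Δλ/2) = 0.247562.
c = 2·atan2(√a, √(1−a)) = 1.04156 rad → d = 6371·c ≈ 6635.76 km ≈ 3583.03 nmi.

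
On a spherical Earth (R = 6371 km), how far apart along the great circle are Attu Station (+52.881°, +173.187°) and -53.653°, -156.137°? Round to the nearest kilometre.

12181 km

Δλ = -156.137 − 173.187 = -329.324°; wrapped into (−180°, 180°]: 30.676°.
Δφ = -53.653 − 52.881 = -106.534°.
a = sin²(Δφ/2) + cos φ₁ · cos φ₂ · sin²(Δλ/2) = 0.667317.
c = 2·atan2(√a, √(1−a)) = 1.91201 rad → d = 6371·c ≈ 12181.43 km.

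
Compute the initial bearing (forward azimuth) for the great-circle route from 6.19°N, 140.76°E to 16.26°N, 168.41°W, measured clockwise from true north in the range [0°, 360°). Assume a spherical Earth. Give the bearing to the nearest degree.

Δλ = -168.41 − 140.76 = -309.17°; wrapped into (−180°, 180°]: 50.83°.
θ = atan2( sin Δλ · cos φ₂ , cos φ₁ · sin φ₂ − sin φ₁ · cos φ₂ · cos Δλ )
  = atan2(0.74427, 0.21298) = 74.031° → normalised to [0°, 360°): 74.031°.

74°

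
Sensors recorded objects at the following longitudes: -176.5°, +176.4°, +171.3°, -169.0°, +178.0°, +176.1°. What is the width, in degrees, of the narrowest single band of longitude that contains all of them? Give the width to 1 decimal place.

19.7°

Sort the longitudes: -176.5°, -169.0°, +171.3°, +176.1°, +176.4°, +178.0°.
Eastward gaps between consecutive values (wrapping around): 7.5°, 340.3°, 4.8°, 0.3°, 1.6°, 5.5°.
Largest gap = 340.3° ⇒ minimal covering band is its complement: 360° − 340.3° = 19.7°.
Band runs from +171.3° eastward to -169.0°, crossing the antimeridian.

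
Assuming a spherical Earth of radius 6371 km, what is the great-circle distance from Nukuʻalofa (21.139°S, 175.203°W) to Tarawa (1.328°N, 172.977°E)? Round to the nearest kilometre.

Δλ = 172.977 − -175.203 = 348.180°; wrapped into (−180°, 180°]: -11.820°.
Δφ = 1.328 − -21.139 = 22.467°.
a = sin²(Δφ/2) + cos φ₁ · cos φ₂ · sin²(Δλ/2) = 0.047836.
c = 2·atan2(√a, √(1−a)) = 0.44099 rad → d = 6371·c ≈ 2809.57 km.

2810 km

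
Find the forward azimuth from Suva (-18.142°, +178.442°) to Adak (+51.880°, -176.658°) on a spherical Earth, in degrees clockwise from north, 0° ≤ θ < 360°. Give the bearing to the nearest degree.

3°

Δλ = -176.658 − 178.442 = -355.100°; wrapped into (−180°, 180°]: 4.900°.
θ = atan2( sin Δλ · cos φ₂ , cos φ₁ · sin φ₂ − sin φ₁ · cos φ₂ · cos Δλ )
  = atan2(0.05273, 0.93912) = 3.214° → normalised to [0°, 360°): 3.214°.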